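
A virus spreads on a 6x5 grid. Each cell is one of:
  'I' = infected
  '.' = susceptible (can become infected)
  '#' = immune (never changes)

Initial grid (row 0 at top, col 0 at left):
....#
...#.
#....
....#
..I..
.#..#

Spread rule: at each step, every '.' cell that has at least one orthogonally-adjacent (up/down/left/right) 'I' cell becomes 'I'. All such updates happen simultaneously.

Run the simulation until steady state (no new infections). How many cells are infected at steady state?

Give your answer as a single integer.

Answer: 24

Derivation:
Step 0 (initial): 1 infected
Step 1: +4 new -> 5 infected
Step 2: +6 new -> 11 infected
Step 3: +5 new -> 16 infected
Step 4: +3 new -> 19 infected
Step 5: +4 new -> 23 infected
Step 6: +1 new -> 24 infected
Step 7: +0 new -> 24 infected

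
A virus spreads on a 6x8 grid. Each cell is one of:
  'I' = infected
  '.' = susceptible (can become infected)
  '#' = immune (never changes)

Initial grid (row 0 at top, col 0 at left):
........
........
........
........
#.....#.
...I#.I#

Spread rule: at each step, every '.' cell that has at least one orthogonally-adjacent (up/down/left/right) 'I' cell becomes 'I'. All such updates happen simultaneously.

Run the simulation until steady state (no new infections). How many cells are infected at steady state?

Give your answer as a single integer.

Answer: 44

Derivation:
Step 0 (initial): 2 infected
Step 1: +3 new -> 5 infected
Step 2: +5 new -> 10 infected
Step 3: +6 new -> 16 infected
Step 4: +6 new -> 22 infected
Step 5: +8 new -> 30 infected
Step 6: +8 new -> 38 infected
Step 7: +4 new -> 42 infected
Step 8: +2 new -> 44 infected
Step 9: +0 new -> 44 infected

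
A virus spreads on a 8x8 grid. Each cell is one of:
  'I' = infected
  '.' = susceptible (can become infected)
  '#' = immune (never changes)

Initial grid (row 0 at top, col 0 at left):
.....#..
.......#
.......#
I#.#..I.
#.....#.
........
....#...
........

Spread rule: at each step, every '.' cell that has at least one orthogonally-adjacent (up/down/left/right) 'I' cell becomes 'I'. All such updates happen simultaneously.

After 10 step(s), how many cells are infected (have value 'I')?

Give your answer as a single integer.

Answer: 56

Derivation:
Step 0 (initial): 2 infected
Step 1: +4 new -> 6 infected
Step 2: +7 new -> 13 infected
Step 3: +9 new -> 22 infected
Step 4: +11 new -> 33 infected
Step 5: +8 new -> 41 infected
Step 6: +6 new -> 47 infected
Step 7: +3 new -> 50 infected
Step 8: +3 new -> 53 infected
Step 9: +2 new -> 55 infected
Step 10: +1 new -> 56 infected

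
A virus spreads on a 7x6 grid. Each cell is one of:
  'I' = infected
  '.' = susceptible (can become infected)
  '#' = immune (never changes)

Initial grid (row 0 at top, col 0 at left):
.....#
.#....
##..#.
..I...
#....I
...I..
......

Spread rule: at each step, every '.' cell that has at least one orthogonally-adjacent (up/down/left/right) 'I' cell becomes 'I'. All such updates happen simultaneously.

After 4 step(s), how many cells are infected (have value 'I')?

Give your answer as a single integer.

Step 0 (initial): 3 infected
Step 1: +11 new -> 14 infected
Step 2: +10 new -> 24 infected
Step 3: +5 new -> 29 infected
Step 4: +4 new -> 33 infected

Answer: 33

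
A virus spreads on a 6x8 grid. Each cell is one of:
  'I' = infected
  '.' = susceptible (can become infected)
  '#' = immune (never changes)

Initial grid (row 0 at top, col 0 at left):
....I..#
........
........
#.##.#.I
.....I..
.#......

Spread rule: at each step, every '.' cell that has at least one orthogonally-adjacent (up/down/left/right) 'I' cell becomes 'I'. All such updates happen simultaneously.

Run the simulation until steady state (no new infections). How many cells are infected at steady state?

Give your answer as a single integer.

Answer: 42

Derivation:
Step 0 (initial): 3 infected
Step 1: +9 new -> 12 infected
Step 2: +12 new -> 24 infected
Step 3: +7 new -> 31 infected
Step 4: +5 new -> 36 infected
Step 5: +4 new -> 40 infected
Step 6: +2 new -> 42 infected
Step 7: +0 new -> 42 infected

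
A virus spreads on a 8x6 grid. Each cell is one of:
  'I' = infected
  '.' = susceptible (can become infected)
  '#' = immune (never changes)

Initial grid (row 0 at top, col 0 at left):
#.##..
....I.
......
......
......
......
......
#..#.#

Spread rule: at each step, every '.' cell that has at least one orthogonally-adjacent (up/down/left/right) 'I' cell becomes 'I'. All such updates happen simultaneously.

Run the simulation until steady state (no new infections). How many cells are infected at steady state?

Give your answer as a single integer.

Step 0 (initial): 1 infected
Step 1: +4 new -> 5 infected
Step 2: +5 new -> 10 infected
Step 3: +5 new -> 15 infected
Step 4: +7 new -> 22 infected
Step 5: +6 new -> 28 infected
Step 6: +6 new -> 34 infected
Step 7: +3 new -> 37 infected
Step 8: +3 new -> 40 infected
Step 9: +2 new -> 42 infected
Step 10: +0 new -> 42 infected

Answer: 42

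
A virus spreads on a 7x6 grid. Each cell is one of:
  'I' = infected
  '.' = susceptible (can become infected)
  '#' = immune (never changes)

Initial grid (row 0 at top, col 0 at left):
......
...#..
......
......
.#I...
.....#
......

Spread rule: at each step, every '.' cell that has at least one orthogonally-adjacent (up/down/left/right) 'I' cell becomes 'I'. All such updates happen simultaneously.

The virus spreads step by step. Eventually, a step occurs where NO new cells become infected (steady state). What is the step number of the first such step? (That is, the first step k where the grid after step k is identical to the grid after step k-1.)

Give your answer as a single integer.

Answer: 8

Derivation:
Step 0 (initial): 1 infected
Step 1: +3 new -> 4 infected
Step 2: +7 new -> 11 infected
Step 3: +10 new -> 21 infected
Step 4: +8 new -> 29 infected
Step 5: +6 new -> 35 infected
Step 6: +3 new -> 38 infected
Step 7: +1 new -> 39 infected
Step 8: +0 new -> 39 infected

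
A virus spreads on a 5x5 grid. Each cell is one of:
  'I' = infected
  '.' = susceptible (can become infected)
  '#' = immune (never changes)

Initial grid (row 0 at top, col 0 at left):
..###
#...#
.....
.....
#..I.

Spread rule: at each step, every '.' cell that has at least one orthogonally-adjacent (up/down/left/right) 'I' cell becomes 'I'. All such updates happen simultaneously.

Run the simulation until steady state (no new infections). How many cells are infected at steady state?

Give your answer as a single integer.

Answer: 19

Derivation:
Step 0 (initial): 1 infected
Step 1: +3 new -> 4 infected
Step 2: +4 new -> 8 infected
Step 3: +4 new -> 12 infected
Step 4: +3 new -> 15 infected
Step 5: +2 new -> 17 infected
Step 6: +1 new -> 18 infected
Step 7: +1 new -> 19 infected
Step 8: +0 new -> 19 infected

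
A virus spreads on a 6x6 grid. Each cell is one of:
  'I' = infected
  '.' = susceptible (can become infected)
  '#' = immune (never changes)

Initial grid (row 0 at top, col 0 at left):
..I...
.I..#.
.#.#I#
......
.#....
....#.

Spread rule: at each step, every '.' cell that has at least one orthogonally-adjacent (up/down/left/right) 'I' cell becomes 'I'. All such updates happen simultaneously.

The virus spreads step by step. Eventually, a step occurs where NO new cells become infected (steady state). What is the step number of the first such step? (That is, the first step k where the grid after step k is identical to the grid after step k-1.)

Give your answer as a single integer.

Step 0 (initial): 3 infected
Step 1: +5 new -> 8 infected
Step 2: +8 new -> 16 infected
Step 3: +5 new -> 21 infected
Step 4: +6 new -> 27 infected
Step 5: +2 new -> 29 infected
Step 6: +1 new -> 30 infected
Step 7: +0 new -> 30 infected

Answer: 7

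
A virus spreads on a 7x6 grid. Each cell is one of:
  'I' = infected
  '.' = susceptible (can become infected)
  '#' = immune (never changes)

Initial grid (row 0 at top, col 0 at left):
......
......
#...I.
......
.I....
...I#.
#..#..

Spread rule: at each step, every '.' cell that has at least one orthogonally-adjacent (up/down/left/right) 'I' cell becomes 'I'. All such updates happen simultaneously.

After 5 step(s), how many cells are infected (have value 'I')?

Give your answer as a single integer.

Step 0 (initial): 3 infected
Step 1: +10 new -> 13 infected
Step 2: +13 new -> 26 infected
Step 3: +5 new -> 31 infected
Step 4: +4 new -> 35 infected
Step 5: +2 new -> 37 infected

Answer: 37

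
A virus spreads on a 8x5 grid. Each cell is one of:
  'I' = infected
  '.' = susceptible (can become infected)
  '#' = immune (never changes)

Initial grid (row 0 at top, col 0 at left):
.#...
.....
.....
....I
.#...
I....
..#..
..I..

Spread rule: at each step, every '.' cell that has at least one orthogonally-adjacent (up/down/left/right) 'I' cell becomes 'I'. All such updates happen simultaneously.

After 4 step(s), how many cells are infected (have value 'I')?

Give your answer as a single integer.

Step 0 (initial): 3 infected
Step 1: +8 new -> 11 infected
Step 2: +11 new -> 22 infected
Step 3: +8 new -> 30 infected
Step 4: +4 new -> 34 infected

Answer: 34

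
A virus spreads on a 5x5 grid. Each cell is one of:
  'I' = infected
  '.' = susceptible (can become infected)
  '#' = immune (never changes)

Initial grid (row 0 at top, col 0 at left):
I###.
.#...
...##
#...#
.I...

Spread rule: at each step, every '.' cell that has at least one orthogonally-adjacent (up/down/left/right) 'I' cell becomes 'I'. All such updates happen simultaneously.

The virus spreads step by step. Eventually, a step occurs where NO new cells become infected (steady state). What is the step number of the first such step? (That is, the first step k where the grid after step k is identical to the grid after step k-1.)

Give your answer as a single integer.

Step 0 (initial): 2 infected
Step 1: +4 new -> 6 infected
Step 2: +4 new -> 10 infected
Step 3: +3 new -> 13 infected
Step 4: +1 new -> 14 infected
Step 5: +1 new -> 15 infected
Step 6: +1 new -> 16 infected
Step 7: +1 new -> 17 infected
Step 8: +0 new -> 17 infected

Answer: 8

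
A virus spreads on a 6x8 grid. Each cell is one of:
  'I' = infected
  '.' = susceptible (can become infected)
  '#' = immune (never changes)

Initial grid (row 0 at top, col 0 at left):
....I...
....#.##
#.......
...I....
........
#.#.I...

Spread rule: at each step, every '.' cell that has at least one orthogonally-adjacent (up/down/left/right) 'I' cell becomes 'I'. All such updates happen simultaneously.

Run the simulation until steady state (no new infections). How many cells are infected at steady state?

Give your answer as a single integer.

Step 0 (initial): 3 infected
Step 1: +9 new -> 12 infected
Step 2: +11 new -> 23 infected
Step 3: +10 new -> 33 infected
Step 4: +7 new -> 40 infected
Step 5: +2 new -> 42 infected
Step 6: +0 new -> 42 infected

Answer: 42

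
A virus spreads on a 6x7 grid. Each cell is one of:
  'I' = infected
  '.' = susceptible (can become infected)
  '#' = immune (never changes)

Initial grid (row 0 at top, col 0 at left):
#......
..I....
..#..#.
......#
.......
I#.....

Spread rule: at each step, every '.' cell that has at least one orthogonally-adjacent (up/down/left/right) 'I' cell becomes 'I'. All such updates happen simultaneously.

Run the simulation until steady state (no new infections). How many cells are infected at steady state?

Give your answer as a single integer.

Step 0 (initial): 2 infected
Step 1: +4 new -> 6 infected
Step 2: +8 new -> 14 infected
Step 3: +7 new -> 21 infected
Step 4: +6 new -> 27 infected
Step 5: +5 new -> 32 infected
Step 6: +2 new -> 34 infected
Step 7: +2 new -> 36 infected
Step 8: +1 new -> 37 infected
Step 9: +0 new -> 37 infected

Answer: 37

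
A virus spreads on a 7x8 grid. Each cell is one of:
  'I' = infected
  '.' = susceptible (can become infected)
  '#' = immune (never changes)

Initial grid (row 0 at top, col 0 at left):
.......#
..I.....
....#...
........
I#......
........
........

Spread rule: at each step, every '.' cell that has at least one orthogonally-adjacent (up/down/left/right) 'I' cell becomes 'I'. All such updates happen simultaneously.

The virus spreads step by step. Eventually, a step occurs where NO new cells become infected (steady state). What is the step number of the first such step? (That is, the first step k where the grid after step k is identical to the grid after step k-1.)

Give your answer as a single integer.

Answer: 10

Derivation:
Step 0 (initial): 2 infected
Step 1: +6 new -> 8 infected
Step 2: +11 new -> 19 infected
Step 3: +7 new -> 26 infected
Step 4: +7 new -> 33 infected
Step 5: +7 new -> 40 infected
Step 6: +5 new -> 45 infected
Step 7: +4 new -> 49 infected
Step 8: +3 new -> 52 infected
Step 9: +1 new -> 53 infected
Step 10: +0 new -> 53 infected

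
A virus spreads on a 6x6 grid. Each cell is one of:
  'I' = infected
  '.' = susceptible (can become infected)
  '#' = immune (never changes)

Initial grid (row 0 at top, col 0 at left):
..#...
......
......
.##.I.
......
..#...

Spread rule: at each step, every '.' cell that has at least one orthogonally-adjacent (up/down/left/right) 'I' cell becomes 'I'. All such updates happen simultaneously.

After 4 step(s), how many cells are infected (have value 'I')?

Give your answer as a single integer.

Step 0 (initial): 1 infected
Step 1: +4 new -> 5 infected
Step 2: +6 new -> 11 infected
Step 3: +7 new -> 18 infected
Step 4: +5 new -> 23 infected

Answer: 23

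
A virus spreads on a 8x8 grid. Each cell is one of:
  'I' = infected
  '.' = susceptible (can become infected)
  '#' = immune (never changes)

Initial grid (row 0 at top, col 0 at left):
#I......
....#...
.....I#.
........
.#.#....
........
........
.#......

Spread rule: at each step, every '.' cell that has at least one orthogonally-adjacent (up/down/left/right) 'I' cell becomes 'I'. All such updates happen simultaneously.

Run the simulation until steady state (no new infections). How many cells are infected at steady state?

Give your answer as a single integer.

Step 0 (initial): 2 infected
Step 1: +5 new -> 7 infected
Step 2: +10 new -> 17 infected
Step 3: +12 new -> 29 infected
Step 4: +8 new -> 37 infected
Step 5: +7 new -> 44 infected
Step 6: +6 new -> 50 infected
Step 7: +5 new -> 55 infected
Step 8: +3 new -> 58 infected
Step 9: +0 new -> 58 infected

Answer: 58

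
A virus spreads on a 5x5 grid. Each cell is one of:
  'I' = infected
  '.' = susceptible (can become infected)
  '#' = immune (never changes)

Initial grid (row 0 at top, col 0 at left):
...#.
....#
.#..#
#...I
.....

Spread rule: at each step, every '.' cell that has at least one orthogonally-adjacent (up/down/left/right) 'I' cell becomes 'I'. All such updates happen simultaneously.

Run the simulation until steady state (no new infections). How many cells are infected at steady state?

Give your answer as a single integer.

Step 0 (initial): 1 infected
Step 1: +2 new -> 3 infected
Step 2: +3 new -> 6 infected
Step 3: +4 new -> 10 infected
Step 4: +2 new -> 12 infected
Step 5: +3 new -> 15 infected
Step 6: +2 new -> 17 infected
Step 7: +2 new -> 19 infected
Step 8: +0 new -> 19 infected

Answer: 19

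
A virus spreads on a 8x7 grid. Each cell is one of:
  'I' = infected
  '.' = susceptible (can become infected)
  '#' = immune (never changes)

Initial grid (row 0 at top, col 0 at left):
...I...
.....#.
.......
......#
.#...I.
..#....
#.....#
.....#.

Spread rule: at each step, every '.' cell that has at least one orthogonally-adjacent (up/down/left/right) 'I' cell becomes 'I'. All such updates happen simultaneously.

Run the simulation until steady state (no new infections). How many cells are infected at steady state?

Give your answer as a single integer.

Answer: 48

Derivation:
Step 0 (initial): 2 infected
Step 1: +7 new -> 9 infected
Step 2: +11 new -> 20 infected
Step 3: +10 new -> 30 infected
Step 4: +6 new -> 36 infected
Step 5: +4 new -> 40 infected
Step 6: +3 new -> 43 infected
Step 7: +3 new -> 46 infected
Step 8: +2 new -> 48 infected
Step 9: +0 new -> 48 infected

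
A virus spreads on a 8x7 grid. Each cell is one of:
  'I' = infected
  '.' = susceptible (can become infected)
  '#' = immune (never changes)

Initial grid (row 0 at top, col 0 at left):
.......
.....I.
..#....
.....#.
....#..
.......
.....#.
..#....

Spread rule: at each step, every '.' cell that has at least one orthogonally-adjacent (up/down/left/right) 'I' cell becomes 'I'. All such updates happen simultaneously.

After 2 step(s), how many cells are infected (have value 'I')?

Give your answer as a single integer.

Answer: 10

Derivation:
Step 0 (initial): 1 infected
Step 1: +4 new -> 5 infected
Step 2: +5 new -> 10 infected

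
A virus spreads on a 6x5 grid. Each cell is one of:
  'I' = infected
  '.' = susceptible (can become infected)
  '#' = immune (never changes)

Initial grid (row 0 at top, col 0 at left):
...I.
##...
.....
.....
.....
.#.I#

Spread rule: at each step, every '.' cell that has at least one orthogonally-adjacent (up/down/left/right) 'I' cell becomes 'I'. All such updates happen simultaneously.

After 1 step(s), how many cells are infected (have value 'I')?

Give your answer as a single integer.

Answer: 7

Derivation:
Step 0 (initial): 2 infected
Step 1: +5 new -> 7 infected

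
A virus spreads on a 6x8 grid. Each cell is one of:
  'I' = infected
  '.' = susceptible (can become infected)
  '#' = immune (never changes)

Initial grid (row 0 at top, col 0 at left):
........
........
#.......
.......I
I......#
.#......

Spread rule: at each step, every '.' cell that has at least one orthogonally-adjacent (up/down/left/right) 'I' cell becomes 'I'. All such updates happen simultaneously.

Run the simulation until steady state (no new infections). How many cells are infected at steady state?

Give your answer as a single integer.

Step 0 (initial): 2 infected
Step 1: +5 new -> 7 infected
Step 2: +6 new -> 13 infected
Step 3: +10 new -> 23 infected
Step 4: +10 new -> 33 infected
Step 5: +7 new -> 40 infected
Step 6: +4 new -> 44 infected
Step 7: +1 new -> 45 infected
Step 8: +0 new -> 45 infected

Answer: 45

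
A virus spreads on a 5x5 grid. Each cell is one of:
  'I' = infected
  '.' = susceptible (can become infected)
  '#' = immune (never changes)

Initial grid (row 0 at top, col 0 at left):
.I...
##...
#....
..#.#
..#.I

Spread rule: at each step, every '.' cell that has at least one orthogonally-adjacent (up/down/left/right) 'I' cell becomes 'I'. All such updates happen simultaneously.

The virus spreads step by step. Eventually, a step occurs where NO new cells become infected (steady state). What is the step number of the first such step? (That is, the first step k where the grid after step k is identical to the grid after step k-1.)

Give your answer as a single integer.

Step 0 (initial): 2 infected
Step 1: +3 new -> 5 infected
Step 2: +3 new -> 8 infected
Step 3: +4 new -> 12 infected
Step 4: +3 new -> 15 infected
Step 5: +1 new -> 16 infected
Step 6: +2 new -> 18 infected
Step 7: +1 new -> 19 infected
Step 8: +0 new -> 19 infected

Answer: 8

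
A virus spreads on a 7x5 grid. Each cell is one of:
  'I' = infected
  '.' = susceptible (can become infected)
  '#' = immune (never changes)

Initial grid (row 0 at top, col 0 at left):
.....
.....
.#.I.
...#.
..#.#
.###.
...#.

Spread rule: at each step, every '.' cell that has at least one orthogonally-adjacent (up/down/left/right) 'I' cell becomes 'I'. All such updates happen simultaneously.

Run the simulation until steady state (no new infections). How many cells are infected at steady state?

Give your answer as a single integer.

Answer: 24

Derivation:
Step 0 (initial): 1 infected
Step 1: +3 new -> 4 infected
Step 2: +5 new -> 9 infected
Step 3: +4 new -> 13 infected
Step 4: +4 new -> 17 infected
Step 5: +3 new -> 20 infected
Step 6: +1 new -> 21 infected
Step 7: +1 new -> 22 infected
Step 8: +1 new -> 23 infected
Step 9: +1 new -> 24 infected
Step 10: +0 new -> 24 infected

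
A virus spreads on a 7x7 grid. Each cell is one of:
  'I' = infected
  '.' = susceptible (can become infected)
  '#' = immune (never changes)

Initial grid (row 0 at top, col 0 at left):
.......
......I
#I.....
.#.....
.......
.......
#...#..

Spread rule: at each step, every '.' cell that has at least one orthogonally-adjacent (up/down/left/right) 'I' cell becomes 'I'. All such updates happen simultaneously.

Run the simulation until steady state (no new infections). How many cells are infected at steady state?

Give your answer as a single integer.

Answer: 45

Derivation:
Step 0 (initial): 2 infected
Step 1: +5 new -> 7 infected
Step 2: +9 new -> 16 infected
Step 3: +9 new -> 25 infected
Step 4: +7 new -> 32 infected
Step 5: +7 new -> 39 infected
Step 6: +6 new -> 45 infected
Step 7: +0 new -> 45 infected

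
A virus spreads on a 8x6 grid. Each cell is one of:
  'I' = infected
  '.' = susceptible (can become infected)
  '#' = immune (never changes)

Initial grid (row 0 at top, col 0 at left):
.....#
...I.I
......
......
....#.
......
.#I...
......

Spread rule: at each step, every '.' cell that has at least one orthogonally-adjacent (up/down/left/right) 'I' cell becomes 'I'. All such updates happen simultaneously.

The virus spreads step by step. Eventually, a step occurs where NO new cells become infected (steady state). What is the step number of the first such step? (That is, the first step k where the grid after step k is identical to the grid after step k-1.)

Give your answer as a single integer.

Step 0 (initial): 3 infected
Step 1: +8 new -> 11 infected
Step 2: +13 new -> 24 infected
Step 3: +13 new -> 37 infected
Step 4: +7 new -> 44 infected
Step 5: +1 new -> 45 infected
Step 6: +0 new -> 45 infected

Answer: 6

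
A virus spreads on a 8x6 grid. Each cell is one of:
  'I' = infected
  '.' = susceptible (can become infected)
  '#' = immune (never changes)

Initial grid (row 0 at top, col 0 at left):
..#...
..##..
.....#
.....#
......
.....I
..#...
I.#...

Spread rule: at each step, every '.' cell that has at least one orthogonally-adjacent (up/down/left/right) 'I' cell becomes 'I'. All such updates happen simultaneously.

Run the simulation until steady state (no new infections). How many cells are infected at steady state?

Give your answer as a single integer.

Answer: 41

Derivation:
Step 0 (initial): 2 infected
Step 1: +5 new -> 7 infected
Step 2: +6 new -> 13 infected
Step 3: +7 new -> 20 infected
Step 4: +6 new -> 26 infected
Step 5: +5 new -> 31 infected
Step 6: +5 new -> 36 infected
Step 7: +4 new -> 40 infected
Step 8: +1 new -> 41 infected
Step 9: +0 new -> 41 infected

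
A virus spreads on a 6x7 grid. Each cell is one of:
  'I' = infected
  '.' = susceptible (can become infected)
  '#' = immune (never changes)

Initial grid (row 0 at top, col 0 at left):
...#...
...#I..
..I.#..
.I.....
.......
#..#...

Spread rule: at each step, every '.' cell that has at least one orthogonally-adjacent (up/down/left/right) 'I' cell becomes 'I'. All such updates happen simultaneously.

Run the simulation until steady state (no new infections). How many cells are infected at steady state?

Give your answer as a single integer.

Answer: 37

Derivation:
Step 0 (initial): 3 infected
Step 1: +8 new -> 11 infected
Step 2: +10 new -> 21 infected
Step 3: +8 new -> 29 infected
Step 4: +4 new -> 33 infected
Step 5: +3 new -> 36 infected
Step 6: +1 new -> 37 infected
Step 7: +0 new -> 37 infected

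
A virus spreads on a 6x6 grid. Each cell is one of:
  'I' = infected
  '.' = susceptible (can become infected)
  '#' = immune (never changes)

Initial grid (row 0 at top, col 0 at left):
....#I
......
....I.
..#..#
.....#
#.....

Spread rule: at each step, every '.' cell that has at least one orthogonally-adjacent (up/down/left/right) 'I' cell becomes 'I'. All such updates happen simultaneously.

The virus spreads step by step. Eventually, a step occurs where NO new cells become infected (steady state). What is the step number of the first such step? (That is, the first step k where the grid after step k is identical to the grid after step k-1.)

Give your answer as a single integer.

Step 0 (initial): 2 infected
Step 1: +5 new -> 7 infected
Step 2: +4 new -> 11 infected
Step 3: +5 new -> 16 infected
Step 4: +7 new -> 23 infected
Step 5: +5 new -> 28 infected
Step 6: +3 new -> 31 infected
Step 7: +0 new -> 31 infected

Answer: 7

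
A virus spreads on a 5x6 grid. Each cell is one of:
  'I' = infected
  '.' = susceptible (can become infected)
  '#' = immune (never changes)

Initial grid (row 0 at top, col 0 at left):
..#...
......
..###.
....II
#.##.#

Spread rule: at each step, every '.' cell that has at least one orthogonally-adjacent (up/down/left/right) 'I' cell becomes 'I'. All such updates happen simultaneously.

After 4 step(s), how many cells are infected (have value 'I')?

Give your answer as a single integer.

Step 0 (initial): 2 infected
Step 1: +3 new -> 5 infected
Step 2: +2 new -> 7 infected
Step 3: +3 new -> 10 infected
Step 4: +5 new -> 15 infected

Answer: 15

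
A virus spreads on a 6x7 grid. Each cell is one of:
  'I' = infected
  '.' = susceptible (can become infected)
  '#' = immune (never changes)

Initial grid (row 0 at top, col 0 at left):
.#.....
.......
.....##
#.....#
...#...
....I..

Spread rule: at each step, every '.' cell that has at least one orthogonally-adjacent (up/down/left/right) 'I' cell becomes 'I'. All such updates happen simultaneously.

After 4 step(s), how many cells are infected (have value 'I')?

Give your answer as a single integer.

Step 0 (initial): 1 infected
Step 1: +3 new -> 4 infected
Step 2: +4 new -> 8 infected
Step 3: +6 new -> 14 infected
Step 4: +5 new -> 19 infected

Answer: 19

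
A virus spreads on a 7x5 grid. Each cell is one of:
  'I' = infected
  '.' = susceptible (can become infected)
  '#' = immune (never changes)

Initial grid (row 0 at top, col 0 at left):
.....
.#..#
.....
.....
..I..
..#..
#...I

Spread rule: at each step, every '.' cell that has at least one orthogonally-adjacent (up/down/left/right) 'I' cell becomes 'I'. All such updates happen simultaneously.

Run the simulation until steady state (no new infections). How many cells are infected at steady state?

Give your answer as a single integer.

Step 0 (initial): 2 infected
Step 1: +5 new -> 7 infected
Step 2: +8 new -> 15 infected
Step 3: +7 new -> 22 infected
Step 4: +4 new -> 26 infected
Step 5: +3 new -> 29 infected
Step 6: +2 new -> 31 infected
Step 7: +0 new -> 31 infected

Answer: 31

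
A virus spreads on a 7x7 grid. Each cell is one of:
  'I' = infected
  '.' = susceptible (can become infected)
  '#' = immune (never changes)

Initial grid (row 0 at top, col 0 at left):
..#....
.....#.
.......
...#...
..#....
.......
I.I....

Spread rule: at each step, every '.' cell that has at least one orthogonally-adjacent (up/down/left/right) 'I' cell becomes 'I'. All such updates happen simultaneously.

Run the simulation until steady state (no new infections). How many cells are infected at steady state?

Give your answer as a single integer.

Step 0 (initial): 2 infected
Step 1: +4 new -> 6 infected
Step 2: +4 new -> 10 infected
Step 3: +5 new -> 15 infected
Step 4: +5 new -> 20 infected
Step 5: +6 new -> 26 infected
Step 6: +6 new -> 32 infected
Step 7: +6 new -> 38 infected
Step 8: +3 new -> 41 infected
Step 9: +3 new -> 44 infected
Step 10: +1 new -> 45 infected
Step 11: +0 new -> 45 infected

Answer: 45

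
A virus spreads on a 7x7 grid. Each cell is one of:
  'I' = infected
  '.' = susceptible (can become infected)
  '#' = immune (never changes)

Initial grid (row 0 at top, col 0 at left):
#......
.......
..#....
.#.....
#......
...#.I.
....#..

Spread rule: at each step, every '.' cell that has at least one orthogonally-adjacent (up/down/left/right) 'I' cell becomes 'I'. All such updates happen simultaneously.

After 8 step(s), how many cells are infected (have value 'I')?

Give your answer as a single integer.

Answer: 38

Derivation:
Step 0 (initial): 1 infected
Step 1: +4 new -> 5 infected
Step 2: +4 new -> 9 infected
Step 3: +4 new -> 13 infected
Step 4: +5 new -> 18 infected
Step 5: +7 new -> 25 infected
Step 6: +5 new -> 30 infected
Step 7: +5 new -> 35 infected
Step 8: +3 new -> 38 infected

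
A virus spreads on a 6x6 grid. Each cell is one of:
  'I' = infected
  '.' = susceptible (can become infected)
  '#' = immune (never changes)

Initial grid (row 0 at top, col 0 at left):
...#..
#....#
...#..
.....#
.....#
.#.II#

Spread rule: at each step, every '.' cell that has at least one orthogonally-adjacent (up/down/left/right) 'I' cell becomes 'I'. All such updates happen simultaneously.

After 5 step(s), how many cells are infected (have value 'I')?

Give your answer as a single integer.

Answer: 22

Derivation:
Step 0 (initial): 2 infected
Step 1: +3 new -> 5 infected
Step 2: +3 new -> 8 infected
Step 3: +3 new -> 11 infected
Step 4: +5 new -> 16 infected
Step 5: +6 new -> 22 infected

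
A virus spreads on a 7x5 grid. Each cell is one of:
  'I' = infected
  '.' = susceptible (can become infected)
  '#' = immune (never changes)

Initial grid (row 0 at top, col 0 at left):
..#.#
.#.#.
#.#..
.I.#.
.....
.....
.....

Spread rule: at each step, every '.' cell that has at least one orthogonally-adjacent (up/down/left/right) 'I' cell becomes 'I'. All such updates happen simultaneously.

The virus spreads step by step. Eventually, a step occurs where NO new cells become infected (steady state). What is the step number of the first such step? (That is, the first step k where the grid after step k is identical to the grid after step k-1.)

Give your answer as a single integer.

Step 0 (initial): 1 infected
Step 1: +4 new -> 5 infected
Step 2: +3 new -> 8 infected
Step 3: +4 new -> 12 infected
Step 4: +4 new -> 16 infected
Step 5: +3 new -> 19 infected
Step 6: +2 new -> 21 infected
Step 7: +2 new -> 23 infected
Step 8: +0 new -> 23 infected

Answer: 8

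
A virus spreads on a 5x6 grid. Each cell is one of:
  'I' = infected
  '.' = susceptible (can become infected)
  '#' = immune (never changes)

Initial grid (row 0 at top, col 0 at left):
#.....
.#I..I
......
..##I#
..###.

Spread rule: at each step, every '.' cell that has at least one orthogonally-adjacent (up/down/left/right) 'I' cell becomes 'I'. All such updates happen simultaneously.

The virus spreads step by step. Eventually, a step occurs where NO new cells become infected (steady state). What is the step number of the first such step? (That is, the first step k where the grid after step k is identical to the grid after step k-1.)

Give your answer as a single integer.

Answer: 6

Derivation:
Step 0 (initial): 3 infected
Step 1: +7 new -> 10 infected
Step 2: +5 new -> 15 infected
Step 3: +2 new -> 17 infected
Step 4: +3 new -> 20 infected
Step 5: +1 new -> 21 infected
Step 6: +0 new -> 21 infected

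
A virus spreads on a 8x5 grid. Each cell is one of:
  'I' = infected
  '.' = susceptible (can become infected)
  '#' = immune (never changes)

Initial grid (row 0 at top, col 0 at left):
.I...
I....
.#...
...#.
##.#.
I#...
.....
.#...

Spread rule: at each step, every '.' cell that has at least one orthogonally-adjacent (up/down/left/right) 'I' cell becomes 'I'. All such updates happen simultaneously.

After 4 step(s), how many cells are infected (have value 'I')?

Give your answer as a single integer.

Step 0 (initial): 3 infected
Step 1: +5 new -> 8 infected
Step 2: +5 new -> 13 infected
Step 3: +5 new -> 18 infected
Step 4: +6 new -> 24 infected

Answer: 24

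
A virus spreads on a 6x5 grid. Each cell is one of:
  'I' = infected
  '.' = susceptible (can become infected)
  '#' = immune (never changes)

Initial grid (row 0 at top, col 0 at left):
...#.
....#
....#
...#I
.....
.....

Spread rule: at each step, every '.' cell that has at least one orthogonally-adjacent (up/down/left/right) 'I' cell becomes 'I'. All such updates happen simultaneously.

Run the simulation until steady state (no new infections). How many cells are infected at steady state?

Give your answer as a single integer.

Step 0 (initial): 1 infected
Step 1: +1 new -> 2 infected
Step 2: +2 new -> 4 infected
Step 3: +2 new -> 6 infected
Step 4: +3 new -> 9 infected
Step 5: +4 new -> 13 infected
Step 6: +5 new -> 18 infected
Step 7: +4 new -> 22 infected
Step 8: +2 new -> 24 infected
Step 9: +1 new -> 25 infected
Step 10: +0 new -> 25 infected

Answer: 25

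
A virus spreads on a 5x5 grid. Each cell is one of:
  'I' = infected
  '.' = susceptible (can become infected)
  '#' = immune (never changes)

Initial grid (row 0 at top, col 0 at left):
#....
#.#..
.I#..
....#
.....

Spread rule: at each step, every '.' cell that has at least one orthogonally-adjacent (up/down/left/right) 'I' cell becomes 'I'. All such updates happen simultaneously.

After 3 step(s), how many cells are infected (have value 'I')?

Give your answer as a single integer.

Step 0 (initial): 1 infected
Step 1: +3 new -> 4 infected
Step 2: +4 new -> 8 infected
Step 3: +4 new -> 12 infected

Answer: 12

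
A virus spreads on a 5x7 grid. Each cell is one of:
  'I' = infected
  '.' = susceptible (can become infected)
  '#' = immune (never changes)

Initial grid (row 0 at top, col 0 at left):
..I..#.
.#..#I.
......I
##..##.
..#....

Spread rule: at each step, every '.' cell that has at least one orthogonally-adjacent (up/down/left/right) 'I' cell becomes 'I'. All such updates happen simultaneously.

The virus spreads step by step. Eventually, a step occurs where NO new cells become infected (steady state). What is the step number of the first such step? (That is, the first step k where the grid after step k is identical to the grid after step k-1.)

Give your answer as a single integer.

Answer: 6

Derivation:
Step 0 (initial): 3 infected
Step 1: +6 new -> 9 infected
Step 2: +7 new -> 16 infected
Step 3: +5 new -> 21 infected
Step 4: +3 new -> 24 infected
Step 5: +1 new -> 25 infected
Step 6: +0 new -> 25 infected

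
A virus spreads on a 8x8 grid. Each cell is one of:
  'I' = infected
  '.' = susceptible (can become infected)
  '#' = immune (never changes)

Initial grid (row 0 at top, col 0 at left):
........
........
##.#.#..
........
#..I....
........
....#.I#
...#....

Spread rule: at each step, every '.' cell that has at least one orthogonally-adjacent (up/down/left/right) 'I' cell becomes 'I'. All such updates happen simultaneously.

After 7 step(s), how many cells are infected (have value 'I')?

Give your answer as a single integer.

Answer: 56

Derivation:
Step 0 (initial): 2 infected
Step 1: +7 new -> 9 infected
Step 2: +12 new -> 21 infected
Step 3: +9 new -> 30 infected
Step 4: +8 new -> 38 infected
Step 5: +9 new -> 47 infected
Step 6: +7 new -> 54 infected
Step 7: +2 new -> 56 infected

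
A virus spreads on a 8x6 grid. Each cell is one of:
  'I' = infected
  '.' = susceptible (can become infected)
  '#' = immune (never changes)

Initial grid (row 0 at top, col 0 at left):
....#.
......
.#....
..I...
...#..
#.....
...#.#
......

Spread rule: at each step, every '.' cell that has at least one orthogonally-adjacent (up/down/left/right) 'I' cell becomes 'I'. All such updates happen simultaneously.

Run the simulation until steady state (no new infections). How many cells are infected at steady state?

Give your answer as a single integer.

Answer: 42

Derivation:
Step 0 (initial): 1 infected
Step 1: +4 new -> 5 infected
Step 2: +6 new -> 11 infected
Step 3: +11 new -> 22 infected
Step 4: +9 new -> 31 infected
Step 5: +7 new -> 38 infected
Step 6: +3 new -> 41 infected
Step 7: +1 new -> 42 infected
Step 8: +0 new -> 42 infected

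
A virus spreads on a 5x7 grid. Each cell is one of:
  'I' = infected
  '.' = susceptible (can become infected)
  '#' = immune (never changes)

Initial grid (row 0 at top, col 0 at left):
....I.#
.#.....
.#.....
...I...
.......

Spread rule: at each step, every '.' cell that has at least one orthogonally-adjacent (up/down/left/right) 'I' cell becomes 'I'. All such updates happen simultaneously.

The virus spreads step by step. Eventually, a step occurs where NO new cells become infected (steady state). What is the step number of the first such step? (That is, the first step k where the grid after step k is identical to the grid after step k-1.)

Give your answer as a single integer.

Answer: 6

Derivation:
Step 0 (initial): 2 infected
Step 1: +7 new -> 9 infected
Step 2: +9 new -> 18 infected
Step 3: +8 new -> 26 infected
Step 4: +5 new -> 31 infected
Step 5: +1 new -> 32 infected
Step 6: +0 new -> 32 infected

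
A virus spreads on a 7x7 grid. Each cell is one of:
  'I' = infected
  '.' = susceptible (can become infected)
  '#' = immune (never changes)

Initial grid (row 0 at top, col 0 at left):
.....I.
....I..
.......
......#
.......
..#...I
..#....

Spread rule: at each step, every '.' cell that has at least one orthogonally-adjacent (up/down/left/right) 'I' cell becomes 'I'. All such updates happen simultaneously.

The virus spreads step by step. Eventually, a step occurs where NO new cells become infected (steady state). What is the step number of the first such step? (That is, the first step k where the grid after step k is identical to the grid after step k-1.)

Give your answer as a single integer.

Step 0 (initial): 3 infected
Step 1: +8 new -> 11 infected
Step 2: +9 new -> 20 infected
Step 3: +9 new -> 29 infected
Step 4: +6 new -> 35 infected
Step 5: +4 new -> 39 infected
Step 6: +2 new -> 41 infected
Step 7: +2 new -> 43 infected
Step 8: +2 new -> 45 infected
Step 9: +1 new -> 46 infected
Step 10: +0 new -> 46 infected

Answer: 10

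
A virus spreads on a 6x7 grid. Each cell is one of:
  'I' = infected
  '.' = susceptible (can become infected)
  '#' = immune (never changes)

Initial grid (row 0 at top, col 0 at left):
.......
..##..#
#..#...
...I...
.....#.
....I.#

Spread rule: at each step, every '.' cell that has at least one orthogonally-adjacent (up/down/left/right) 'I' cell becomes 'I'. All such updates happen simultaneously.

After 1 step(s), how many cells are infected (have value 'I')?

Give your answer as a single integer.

Answer: 8

Derivation:
Step 0 (initial): 2 infected
Step 1: +6 new -> 8 infected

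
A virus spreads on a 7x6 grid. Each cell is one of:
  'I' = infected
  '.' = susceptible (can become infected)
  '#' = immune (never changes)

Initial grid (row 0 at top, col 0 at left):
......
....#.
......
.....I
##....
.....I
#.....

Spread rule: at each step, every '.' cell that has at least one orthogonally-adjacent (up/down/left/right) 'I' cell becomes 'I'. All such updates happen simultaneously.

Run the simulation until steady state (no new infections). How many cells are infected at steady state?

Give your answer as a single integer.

Answer: 38

Derivation:
Step 0 (initial): 2 infected
Step 1: +5 new -> 7 infected
Step 2: +6 new -> 13 infected
Step 3: +6 new -> 19 infected
Step 4: +7 new -> 26 infected
Step 5: +6 new -> 32 infected
Step 6: +3 new -> 35 infected
Step 7: +2 new -> 37 infected
Step 8: +1 new -> 38 infected
Step 9: +0 new -> 38 infected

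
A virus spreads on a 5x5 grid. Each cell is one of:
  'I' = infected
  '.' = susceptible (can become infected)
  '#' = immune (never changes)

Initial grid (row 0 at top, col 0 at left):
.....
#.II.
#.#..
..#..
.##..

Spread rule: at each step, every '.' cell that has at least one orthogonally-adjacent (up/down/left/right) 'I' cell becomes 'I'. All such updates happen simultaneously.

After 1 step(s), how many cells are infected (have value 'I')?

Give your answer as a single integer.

Answer: 7

Derivation:
Step 0 (initial): 2 infected
Step 1: +5 new -> 7 infected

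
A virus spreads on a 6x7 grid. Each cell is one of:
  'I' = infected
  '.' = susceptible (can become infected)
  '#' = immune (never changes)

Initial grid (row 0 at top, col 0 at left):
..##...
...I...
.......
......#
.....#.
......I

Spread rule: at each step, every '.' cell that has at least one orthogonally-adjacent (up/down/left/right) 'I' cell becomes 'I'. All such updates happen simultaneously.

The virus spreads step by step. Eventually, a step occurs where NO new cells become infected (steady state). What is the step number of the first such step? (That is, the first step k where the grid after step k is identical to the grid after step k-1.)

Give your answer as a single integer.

Answer: 7

Derivation:
Step 0 (initial): 2 infected
Step 1: +5 new -> 7 infected
Step 2: +7 new -> 14 infected
Step 3: +11 new -> 25 infected
Step 4: +8 new -> 33 infected
Step 5: +3 new -> 36 infected
Step 6: +2 new -> 38 infected
Step 7: +0 new -> 38 infected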